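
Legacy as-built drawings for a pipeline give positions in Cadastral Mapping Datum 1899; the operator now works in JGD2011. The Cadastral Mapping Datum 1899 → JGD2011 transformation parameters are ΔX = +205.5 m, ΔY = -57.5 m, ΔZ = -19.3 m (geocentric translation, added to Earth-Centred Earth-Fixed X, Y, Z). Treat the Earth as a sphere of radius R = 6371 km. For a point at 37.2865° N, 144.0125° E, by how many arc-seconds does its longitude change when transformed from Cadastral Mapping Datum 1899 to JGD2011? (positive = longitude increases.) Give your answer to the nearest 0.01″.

sin φ = 0.605801, cos φ = 0.795616, sin λ = 0.587609, cos λ = -0.809145.
East component: ΔE = −sin λ·ΔX + cos λ·ΔY = −(0.587609)(205.5) + (-0.809145)(-57.5) = -74.23 m.
1° of latitude spans πR/180 = 111195 m; at latitude φ, 1° of longitude spans that × cos φ = 88468.5 m, so Δλ = -74.23 / 88468.5 × 3600 = -3.021″.

Δλ = -3.02″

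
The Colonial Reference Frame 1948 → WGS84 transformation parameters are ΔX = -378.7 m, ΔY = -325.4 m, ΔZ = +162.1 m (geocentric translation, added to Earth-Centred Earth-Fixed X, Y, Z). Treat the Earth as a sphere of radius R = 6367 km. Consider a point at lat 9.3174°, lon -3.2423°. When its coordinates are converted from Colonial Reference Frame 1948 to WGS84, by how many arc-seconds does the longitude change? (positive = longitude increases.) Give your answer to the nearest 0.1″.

sin φ = 0.161904, cos φ = 0.986807, sin λ = -0.056559, cos λ = 0.998399.
East component: ΔE = −sin λ·ΔX + cos λ·ΔY = −(-0.056559)(-378.7) + (0.998399)(-325.4) = -346.30 m.
1° of latitude spans πR/180 = 111125 m; at latitude φ, 1° of longitude spans that × cos φ = 109659.0 m, so Δλ = -346.30 / 109659.0 × 3600 = -11.369″.

Δλ = -11.4″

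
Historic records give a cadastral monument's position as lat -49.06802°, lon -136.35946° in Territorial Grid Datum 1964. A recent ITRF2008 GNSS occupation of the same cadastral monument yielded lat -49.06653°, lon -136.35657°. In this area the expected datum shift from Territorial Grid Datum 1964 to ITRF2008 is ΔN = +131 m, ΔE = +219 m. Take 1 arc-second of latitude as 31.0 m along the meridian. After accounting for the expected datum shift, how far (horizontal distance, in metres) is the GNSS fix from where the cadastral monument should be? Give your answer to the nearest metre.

36 m

Observed coordinate differences: Δφ = +0.00149°, Δλ = +0.00289°.
Converting to metres (1° lat = 111600 m, cos φ = 0.655163): observed ΔN = 166.3 m, observed ΔE = 211.3 m.
Subtracting the expected shift leaves a residual of 166.3 − (131) = 35.3 m north and 211.3 − (219) = -7.7 m east.
Residual distance = √(35.3² + (-7.7)²) = 36.1 m.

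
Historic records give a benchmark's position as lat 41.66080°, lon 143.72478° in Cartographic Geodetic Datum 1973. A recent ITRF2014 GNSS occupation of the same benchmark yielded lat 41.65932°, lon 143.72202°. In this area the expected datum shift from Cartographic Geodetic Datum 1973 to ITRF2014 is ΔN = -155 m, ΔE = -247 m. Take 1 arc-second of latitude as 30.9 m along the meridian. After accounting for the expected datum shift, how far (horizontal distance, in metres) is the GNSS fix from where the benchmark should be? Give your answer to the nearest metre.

20 m

Observed coordinate differences: Δφ = -0.00148°, Δλ = -0.00276°.
Converting to metres (1° lat = 111240 m, cos φ = 0.747093): observed ΔN = -164.6 m, observed ΔE = -229.4 m.
Subtracting the expected shift leaves a residual of -164.6 − (-155) = -9.6 m north and -229.4 − (-247) = 17.6 m east.
Residual distance = √((-9.6)² + 17.6²) = 20.1 m.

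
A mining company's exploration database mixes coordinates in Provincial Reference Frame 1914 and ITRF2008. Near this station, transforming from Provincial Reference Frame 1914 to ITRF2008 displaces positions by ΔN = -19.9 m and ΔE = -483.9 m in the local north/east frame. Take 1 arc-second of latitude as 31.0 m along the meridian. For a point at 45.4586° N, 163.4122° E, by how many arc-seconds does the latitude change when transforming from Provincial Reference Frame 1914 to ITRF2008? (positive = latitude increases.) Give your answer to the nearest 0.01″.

1″ of latitude = 31.00 m, so Δφ = -19.9 / 31.00 = -0.642″.

Δφ = -0.64″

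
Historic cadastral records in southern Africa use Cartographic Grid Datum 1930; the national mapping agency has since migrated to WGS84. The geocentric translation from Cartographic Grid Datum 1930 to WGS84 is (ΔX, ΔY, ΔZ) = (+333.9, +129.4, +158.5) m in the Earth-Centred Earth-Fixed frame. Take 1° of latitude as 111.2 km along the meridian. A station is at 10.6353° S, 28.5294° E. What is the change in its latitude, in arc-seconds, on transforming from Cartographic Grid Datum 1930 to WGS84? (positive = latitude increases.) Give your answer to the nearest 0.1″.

Δφ = 7.2″

sin φ = -0.184557, cos φ = 0.982822, sin λ = 0.477610, cos λ = 0.878572.
North component: ΔN = −sin φ cos λ·ΔX − sin φ sin λ·ΔY + cos φ·ΔZ = −(-0.184557)(0.878572)(333.9) − (-0.184557)(0.477610)(129.4) + (0.982822)(158.5) = 221.32 m.
1° of latitude spans 111200 m, so Δφ = 221.32 / 111200 × 3600 = 7.165″.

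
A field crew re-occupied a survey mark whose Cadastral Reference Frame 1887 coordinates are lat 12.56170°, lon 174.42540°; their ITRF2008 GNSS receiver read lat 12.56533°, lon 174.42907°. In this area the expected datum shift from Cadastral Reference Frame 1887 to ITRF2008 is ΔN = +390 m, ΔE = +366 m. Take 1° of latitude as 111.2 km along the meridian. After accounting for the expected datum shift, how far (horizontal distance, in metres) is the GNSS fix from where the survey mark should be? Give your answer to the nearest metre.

Observed coordinate differences: Δφ = +0.00363°, Δλ = +0.00367°.
Converting to metres (1° lat = 111200 m, cos φ = 0.976062): observed ΔN = 403.7 m, observed ΔE = 398.3 m.
Subtracting the expected shift leaves a residual of 403.7 − (390) = 13.7 m north and 398.3 − (366) = 32.3 m east.
Residual distance = √(13.7² + 32.3²) = 35.1 m.

35 m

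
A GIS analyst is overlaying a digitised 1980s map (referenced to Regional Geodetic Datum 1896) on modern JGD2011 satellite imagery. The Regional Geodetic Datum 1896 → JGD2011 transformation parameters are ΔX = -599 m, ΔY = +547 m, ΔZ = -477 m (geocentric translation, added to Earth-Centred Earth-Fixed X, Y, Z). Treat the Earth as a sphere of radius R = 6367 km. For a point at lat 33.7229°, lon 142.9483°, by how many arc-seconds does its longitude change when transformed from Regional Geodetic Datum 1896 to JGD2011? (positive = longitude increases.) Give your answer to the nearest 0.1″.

sin φ = 0.555177, cos φ = 0.831732, sin λ = 0.602535, cos λ = -0.798092.
East component: ΔE = −sin λ·ΔX + cos λ·ΔY = −(0.602535)(-599) + (-0.798092)(547) = -75.64 m.
1° of latitude spans πR/180 = 111125 m; at latitude φ, 1° of longitude spans that × cos φ = 92426.3 m, so Δλ = -75.64 / 92426.3 × 3600 = -2.946″.

Δλ = -2.9″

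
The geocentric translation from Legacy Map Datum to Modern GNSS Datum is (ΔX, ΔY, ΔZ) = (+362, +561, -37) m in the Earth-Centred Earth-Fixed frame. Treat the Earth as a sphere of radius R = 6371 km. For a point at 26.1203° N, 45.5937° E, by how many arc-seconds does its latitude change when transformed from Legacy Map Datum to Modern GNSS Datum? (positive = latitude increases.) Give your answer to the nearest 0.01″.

Δφ = -10.40″

sin φ = 0.440257, cos φ = 0.897872, sin λ = 0.714396, cos λ = 0.699742.
North component: ΔN = −sin φ cos λ·ΔX − sin φ sin λ·ΔY + cos φ·ΔZ = −(0.440257)(0.699742)(362) − (0.440257)(0.714396)(561) + (0.897872)(-37) = -321.19 m.
1° of latitude spans πR/180 = 111195 m, so Δφ = -321.19 / 111195 × 3600 = -10.399″.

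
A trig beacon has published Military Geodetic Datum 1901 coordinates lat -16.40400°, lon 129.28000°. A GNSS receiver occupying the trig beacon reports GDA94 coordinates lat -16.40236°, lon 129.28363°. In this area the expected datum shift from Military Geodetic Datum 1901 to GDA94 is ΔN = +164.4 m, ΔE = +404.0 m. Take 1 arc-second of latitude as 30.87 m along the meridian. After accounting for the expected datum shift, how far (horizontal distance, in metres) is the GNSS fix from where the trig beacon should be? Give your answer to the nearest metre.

25 m

Observed coordinate differences: Δφ = +0.00164°, Δλ = +0.00363°.
Converting to metres (1° lat = 111132 m, cos φ = 0.959294): observed ΔN = 182.3 m, observed ΔE = 387.0 m.
Subtracting the expected shift leaves a residual of 182.3 − (164.4) = 17.9 m north and 387.0 − (404.0) = -17.0 m east.
Residual distance = √(17.9² + (-17.0)²) = 24.7 m.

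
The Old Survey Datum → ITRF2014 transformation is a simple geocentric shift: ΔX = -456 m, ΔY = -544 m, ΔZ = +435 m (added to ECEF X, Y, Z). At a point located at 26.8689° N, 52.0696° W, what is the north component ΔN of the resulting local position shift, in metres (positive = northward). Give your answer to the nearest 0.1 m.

The local north axis is (−sin φ cos λ, −sin φ sin λ, cos φ), giving ΔN = 126.684 − 193.925 + 388.039 = 320.80 m.

ΔN = 320.8 m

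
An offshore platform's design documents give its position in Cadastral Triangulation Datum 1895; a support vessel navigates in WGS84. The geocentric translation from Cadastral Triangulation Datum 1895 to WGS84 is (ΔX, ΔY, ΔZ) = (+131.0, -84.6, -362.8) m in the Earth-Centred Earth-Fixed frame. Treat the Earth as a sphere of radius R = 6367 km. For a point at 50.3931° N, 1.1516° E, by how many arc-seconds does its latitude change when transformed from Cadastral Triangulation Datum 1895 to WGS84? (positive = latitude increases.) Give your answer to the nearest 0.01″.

Δφ = -10.72″

sin φ = 0.770436, cos φ = 0.637517, sin λ = 0.020098, cos λ = 0.999798.
North component: ΔN = −sin φ cos λ·ΔX − sin φ sin λ·ΔY + cos φ·ΔZ = −(0.770436)(0.999798)(131.0) − (0.770436)(0.020098)(-84.6) + (0.637517)(-362.8) = -330.89 m.
1° of latitude spans πR/180 = 111125 m, so Δφ = -330.89 / 111125 × 3600 = -10.719″.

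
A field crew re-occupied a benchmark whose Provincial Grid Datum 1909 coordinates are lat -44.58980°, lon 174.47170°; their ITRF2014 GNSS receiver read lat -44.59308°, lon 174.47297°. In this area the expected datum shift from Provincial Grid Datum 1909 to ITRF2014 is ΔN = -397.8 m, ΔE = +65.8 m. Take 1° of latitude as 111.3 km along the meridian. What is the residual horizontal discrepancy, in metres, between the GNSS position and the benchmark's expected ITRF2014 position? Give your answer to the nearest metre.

48 m

Observed coordinate differences: Δφ = -0.00328°, Δλ = +0.00127°.
Converting to metres (1° lat = 111300 m, cos φ = 0.712151): observed ΔN = -365.1 m, observed ΔE = 100.7 m.
Subtracting the expected shift leaves a residual of -365.1 − (-397.8) = 32.7 m north and 100.7 − (65.8) = 34.9 m east.
Residual distance = √(32.7² + 34.9²) = 47.8 m.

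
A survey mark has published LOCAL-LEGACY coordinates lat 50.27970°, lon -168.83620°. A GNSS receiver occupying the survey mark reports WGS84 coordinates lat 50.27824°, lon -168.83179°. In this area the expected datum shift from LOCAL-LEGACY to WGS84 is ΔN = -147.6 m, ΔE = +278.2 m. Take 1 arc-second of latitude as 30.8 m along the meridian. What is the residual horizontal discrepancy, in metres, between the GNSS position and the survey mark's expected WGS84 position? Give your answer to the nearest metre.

Observed coordinate differences: Δφ = -0.00146°, Δλ = +0.00441°.
Converting to metres (1° lat = 110880 m, cos φ = 0.639040): observed ΔN = -161.9 m, observed ΔE = 312.5 m.
Subtracting the expected shift leaves a residual of -161.9 − (-147.6) = -14.3 m north and 312.5 − (278.2) = 34.3 m east.
Residual distance = √((-14.3)² + 34.3²) = 37.1 m.

37 m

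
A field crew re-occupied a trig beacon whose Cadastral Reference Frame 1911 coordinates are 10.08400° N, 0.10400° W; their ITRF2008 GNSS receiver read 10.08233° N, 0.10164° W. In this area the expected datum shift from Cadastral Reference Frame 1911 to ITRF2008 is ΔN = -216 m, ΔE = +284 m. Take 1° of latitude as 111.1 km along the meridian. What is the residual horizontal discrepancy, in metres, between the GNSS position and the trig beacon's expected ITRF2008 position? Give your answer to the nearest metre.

40 m

Observed coordinate differences: Δφ = -0.00167°, Δλ = +0.00236°.
Converting to metres (1° lat = 111100 m, cos φ = 0.984552): observed ΔN = -185.5 m, observed ΔE = 258.1 m.
Subtracting the expected shift leaves a residual of -185.5 − (-216) = 30.5 m north and 258.1 − (284) = -25.9 m east.
Residual distance = √(30.5² + (-25.9)²) = 40.0 m.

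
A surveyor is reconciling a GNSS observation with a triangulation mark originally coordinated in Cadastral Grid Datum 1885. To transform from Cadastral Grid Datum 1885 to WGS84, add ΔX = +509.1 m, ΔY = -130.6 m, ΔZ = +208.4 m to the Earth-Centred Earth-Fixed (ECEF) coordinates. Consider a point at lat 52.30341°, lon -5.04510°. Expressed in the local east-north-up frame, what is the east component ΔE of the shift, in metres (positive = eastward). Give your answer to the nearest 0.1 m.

The local east axis at (φ, λ) is (−sin λ, cos λ, 0), so ΔE = −sin(-5.04510°)·509.1 + cos(-5.04510°)·(-130.6) = -85.32 m.

ΔE = -85.3 m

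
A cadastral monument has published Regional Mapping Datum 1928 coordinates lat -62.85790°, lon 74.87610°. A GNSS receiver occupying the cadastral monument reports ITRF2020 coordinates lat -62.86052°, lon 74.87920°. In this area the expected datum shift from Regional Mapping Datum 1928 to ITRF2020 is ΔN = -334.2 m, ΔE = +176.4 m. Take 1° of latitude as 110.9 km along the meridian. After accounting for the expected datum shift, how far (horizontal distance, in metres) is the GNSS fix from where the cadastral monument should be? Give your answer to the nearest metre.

48 m

Observed coordinate differences: Δφ = -0.00262°, Δλ = +0.00310°.
Converting to metres (1° lat = 110900 m, cos φ = 0.456199): observed ΔN = -290.6 m, observed ΔE = 156.8 m.
Subtracting the expected shift leaves a residual of -290.6 − (-334.2) = 43.6 m north and 156.8 − (176.4) = -19.6 m east.
Residual distance = √(43.6² + (-19.6)²) = 47.8 m.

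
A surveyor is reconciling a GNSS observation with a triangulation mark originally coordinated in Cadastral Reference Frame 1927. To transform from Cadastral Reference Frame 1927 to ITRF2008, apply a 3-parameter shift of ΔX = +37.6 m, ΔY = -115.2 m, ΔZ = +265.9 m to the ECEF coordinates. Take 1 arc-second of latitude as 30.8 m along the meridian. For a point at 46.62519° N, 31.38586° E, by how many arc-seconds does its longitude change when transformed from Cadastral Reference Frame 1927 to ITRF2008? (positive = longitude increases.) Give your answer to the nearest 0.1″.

Δλ = -5.6″

sin φ = 0.726877, cos φ = 0.686768, sin λ = 0.520799, cos λ = 0.853679.
East component: ΔE = −sin λ·ΔX + cos λ·ΔY = −(0.520799)(37.6) + (0.853679)(-115.2) = -117.93 m.
1° of latitude spans 3600 × 30.80 = 110880 m; at latitude φ, 1° of longitude spans that × cos φ = 76148.8 m, so Δλ = -117.93 / 76148.8 × 3600 = -5.575″.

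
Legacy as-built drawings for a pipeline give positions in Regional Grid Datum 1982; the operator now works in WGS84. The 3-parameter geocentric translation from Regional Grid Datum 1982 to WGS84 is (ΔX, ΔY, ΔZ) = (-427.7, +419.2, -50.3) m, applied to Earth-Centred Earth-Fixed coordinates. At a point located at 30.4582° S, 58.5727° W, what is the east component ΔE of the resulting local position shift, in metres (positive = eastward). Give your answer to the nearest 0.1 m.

ΔE = -146.4 m

At φ = -30.4582°, λ = -58.5727°: sin φ = -0.506910, cos φ = 0.861999, sin λ = -0.853302, cos λ = 0.521416.
ΔE = −sin λ·ΔX + cos λ·ΔY = −(-0.853302)·(-427.7) + (0.521416)·(419.2) = -146.38 m.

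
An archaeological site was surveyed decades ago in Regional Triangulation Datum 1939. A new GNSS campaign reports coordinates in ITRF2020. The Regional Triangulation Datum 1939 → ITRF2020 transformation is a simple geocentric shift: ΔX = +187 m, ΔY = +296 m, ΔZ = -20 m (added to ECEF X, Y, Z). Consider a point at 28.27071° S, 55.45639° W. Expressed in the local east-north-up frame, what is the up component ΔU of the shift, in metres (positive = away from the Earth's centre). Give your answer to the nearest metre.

ΔU = -112 m

The local up (radial) axis is (cos φ cos λ, cos φ sin λ, sin φ), giving ΔU = 93.387 − 214.731 + 9.473 = -111.87 m.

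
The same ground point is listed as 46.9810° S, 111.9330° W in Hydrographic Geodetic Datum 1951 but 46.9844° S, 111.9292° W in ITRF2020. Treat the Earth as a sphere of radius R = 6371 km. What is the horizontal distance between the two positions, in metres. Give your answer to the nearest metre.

Δφ = -46.9844° − -46.9810° = -0.0034°; Δλ = -111.9292° − -111.9330° = +0.0038°.
1° along a meridian = πR/180 = 111195 m.
ΔN = Δφ × 111195 = -378.1 m; ΔE = Δλ × 111195 × cos(-46.9810°) = +0.0038 × 111195 × 0.682241 = 288.3 m.
Distance = √(ΔE² + ΔN²) = √(288.3² + (-378.1)²) = 475.4 m.

475 m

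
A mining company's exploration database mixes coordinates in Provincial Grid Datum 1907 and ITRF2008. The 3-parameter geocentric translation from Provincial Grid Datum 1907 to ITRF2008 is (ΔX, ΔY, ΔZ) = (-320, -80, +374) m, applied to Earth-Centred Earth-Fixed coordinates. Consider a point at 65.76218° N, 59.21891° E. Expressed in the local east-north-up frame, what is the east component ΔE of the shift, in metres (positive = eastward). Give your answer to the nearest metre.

ΔE = 234 m

The local east axis at (φ, λ) is (−sin λ, cos λ, 0), so ΔE = −sin(59.21891°)·(-320) + cos(59.21891°)·(-80) = 233.98 m.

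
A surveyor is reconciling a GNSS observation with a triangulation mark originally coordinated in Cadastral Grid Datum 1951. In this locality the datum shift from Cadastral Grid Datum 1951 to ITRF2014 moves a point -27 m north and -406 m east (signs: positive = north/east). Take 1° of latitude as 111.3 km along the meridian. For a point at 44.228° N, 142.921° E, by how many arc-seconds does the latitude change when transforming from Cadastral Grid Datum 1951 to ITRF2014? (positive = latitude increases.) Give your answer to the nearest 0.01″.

1° of latitude = 111.3 km, so Δφ = -27.0 / 111300 = -0.0002426° = -0.873″.

Δφ = -0.87″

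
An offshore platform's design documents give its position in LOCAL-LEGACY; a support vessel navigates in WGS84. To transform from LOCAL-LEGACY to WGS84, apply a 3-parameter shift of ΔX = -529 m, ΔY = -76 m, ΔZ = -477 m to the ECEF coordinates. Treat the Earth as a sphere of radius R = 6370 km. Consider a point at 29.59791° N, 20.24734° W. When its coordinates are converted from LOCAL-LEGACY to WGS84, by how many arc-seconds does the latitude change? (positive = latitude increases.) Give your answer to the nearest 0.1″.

Δφ = -5.9″

sin φ = 0.493910, cos φ = 0.869513, sin λ = -0.346074, cos λ = 0.938207.
North component: ΔN = −sin φ cos λ·ΔX − sin φ sin λ·ΔY + cos φ·ΔZ = −(0.493910)(0.938207)(-529) − (0.493910)(-0.346074)(-76) + (0.869513)(-477) = -182.61 m.
1° of latitude spans πR/180 = 111177 m, so Δφ = -182.61 / 111177 × 3600 = -5.913″.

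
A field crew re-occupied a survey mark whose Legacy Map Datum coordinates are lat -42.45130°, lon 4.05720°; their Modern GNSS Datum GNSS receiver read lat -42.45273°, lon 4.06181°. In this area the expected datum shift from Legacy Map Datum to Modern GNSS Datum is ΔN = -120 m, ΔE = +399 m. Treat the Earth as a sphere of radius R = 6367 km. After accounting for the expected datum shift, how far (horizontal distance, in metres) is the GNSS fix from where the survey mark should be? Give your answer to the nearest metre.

44 m

Observed coordinate differences: Δφ = -0.00143°, Δλ = +0.00461°.
Converting to metres (1° lat = 111125 m, cos φ = 0.737851): observed ΔN = -158.9 m, observed ΔE = 378.0 m.
Subtracting the expected shift leaves a residual of -158.9 − (-120) = -38.9 m north and 378.0 − (399) = -21.0 m east.
Residual distance = √((-38.9)² + (-21.0)²) = 44.2 m.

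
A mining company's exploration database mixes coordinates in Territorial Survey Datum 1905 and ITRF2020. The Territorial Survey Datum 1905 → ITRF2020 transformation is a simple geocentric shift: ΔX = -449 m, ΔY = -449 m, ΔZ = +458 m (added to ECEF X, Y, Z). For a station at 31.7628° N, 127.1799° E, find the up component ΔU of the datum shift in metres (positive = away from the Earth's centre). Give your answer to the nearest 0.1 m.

At φ = 31.7628°, λ = 127.1799°: sin φ = 0.526404, cos φ = 0.850235, sin λ = 0.796742, cos λ = -0.604320.
ΔU = cos φ cos λ·ΔX + cos φ sin λ·ΔY + sin φ·ΔZ = (0.850235)(-0.604320)(-449) + (0.850235)(0.796742)(-449) + (0.526404)(458) = 167.63 m.

ΔU = 167.6 m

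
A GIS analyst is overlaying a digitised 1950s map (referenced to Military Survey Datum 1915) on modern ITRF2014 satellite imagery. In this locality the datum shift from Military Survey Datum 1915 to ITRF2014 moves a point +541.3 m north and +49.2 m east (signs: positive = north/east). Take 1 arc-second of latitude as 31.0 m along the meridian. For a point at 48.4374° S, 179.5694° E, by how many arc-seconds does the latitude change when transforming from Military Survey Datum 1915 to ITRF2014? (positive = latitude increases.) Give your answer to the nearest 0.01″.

1″ of latitude = 31.00 m, so Δφ = 541.3 / 31.00 = 17.461″.

Δφ = 17.46″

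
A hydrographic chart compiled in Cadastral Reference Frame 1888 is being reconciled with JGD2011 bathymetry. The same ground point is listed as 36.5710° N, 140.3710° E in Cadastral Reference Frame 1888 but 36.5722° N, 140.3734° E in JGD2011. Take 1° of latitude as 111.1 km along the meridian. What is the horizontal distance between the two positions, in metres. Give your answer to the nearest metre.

Δφ = 36.5722° − 36.5710° = +0.0012°; Δλ = 140.3734° − 140.3710° = +0.0024°.
ΔN = Δφ × 111100 = 133.3 m; ΔE = Δλ × 111100 × cos(36.5710°) = +0.0024 × 111100 × 0.803119 = 214.1 m.
Distance = √(ΔE² + ΔN²) = √(214.1² + 133.3²) = 252.3 m.

252 m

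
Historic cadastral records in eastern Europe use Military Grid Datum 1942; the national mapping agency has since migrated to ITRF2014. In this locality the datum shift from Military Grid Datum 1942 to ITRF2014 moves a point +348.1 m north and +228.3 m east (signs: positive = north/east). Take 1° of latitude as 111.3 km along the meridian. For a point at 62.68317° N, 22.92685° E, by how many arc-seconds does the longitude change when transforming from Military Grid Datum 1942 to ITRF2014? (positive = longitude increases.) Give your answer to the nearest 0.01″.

Δλ = 16.09″

At latitude 62.68317°, cos φ = 0.458911.
1° of longitude at this latitude = 111.3 × cos φ = 51.08 km, so Δλ = 228.3 / 51076.7 = 0.0044697° = 16.091″.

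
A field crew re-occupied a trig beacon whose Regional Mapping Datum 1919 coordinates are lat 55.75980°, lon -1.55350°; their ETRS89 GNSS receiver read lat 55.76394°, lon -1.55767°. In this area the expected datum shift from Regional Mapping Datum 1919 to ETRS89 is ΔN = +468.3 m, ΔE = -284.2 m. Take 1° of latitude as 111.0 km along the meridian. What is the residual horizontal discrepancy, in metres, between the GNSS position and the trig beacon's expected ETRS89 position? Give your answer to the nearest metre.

Observed coordinate differences: Δφ = +0.00414°, Δλ = -0.00417°.
Converting to metres (1° lat = 111000 m, cos φ = 0.562664): observed ΔN = 459.5 m, observed ΔE = -260.4 m.
Subtracting the expected shift leaves a residual of 459.5 − (468.3) = -8.8 m north and -260.4 − (-284.2) = 23.8 m east.
Residual distance = √((-8.8)² + 23.8²) = 25.3 m.

25 m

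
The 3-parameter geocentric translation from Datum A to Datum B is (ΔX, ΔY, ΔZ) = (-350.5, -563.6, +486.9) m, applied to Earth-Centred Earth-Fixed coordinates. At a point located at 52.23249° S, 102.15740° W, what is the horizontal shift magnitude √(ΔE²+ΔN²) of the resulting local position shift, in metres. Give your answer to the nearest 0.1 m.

At φ = -52.23249°, λ = -102.15740°: sin φ = -0.790502, cos φ = 0.612459, sin λ = -0.977573, cos λ = -0.210598.
ΔE = −sin λ·ΔX + cos λ·ΔY = −(-0.977573)·(-350.5) + (-0.210598)·(-563.6) = -223.95 m.
ΔN = −sin φ cos λ·ΔX − sin φ sin λ·ΔY + cos φ·ΔZ = −(-0.790502)(-0.210598)(-350.5) − (-0.790502)(-0.977573)(-563.6) + (0.612459)(486.9) = 792.09 m.
Horizontal magnitude = √(ΔE² + ΔN²) = √((-223.95)² + 792.09²) = 823.14 m.

823.1 m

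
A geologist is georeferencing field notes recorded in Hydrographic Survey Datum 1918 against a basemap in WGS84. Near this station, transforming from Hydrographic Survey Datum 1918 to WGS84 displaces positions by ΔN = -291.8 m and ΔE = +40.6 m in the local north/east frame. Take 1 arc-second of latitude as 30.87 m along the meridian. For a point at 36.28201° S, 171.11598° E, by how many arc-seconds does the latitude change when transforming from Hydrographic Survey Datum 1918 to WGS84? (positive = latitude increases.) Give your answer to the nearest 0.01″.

Δφ = -9.45″

1″ of latitude = 30.87 m, so Δφ = -291.8 / 30.87 = -9.453″.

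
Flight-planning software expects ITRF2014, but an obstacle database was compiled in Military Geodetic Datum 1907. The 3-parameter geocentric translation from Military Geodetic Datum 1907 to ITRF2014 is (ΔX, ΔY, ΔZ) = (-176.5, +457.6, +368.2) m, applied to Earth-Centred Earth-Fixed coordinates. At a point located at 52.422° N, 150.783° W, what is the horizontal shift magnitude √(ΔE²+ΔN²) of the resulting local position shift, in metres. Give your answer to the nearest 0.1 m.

The local east axis at (φ, λ) is (−sin λ, cos λ, 0), so ΔE = −sin(-150.783°)·(-176.5) + cos(-150.783°)·457.6 = -485.54 m.
The local north axis is (−sin φ cos λ, −sin φ sin λ, cos φ), giving ΔN = -122.084 + 177.021 + 224.543 = 279.48 m.
Horizontal magnitude = √(ΔE² + ΔN²) = √((-485.54)² + 279.48²) = 560.23 m.

560.2 m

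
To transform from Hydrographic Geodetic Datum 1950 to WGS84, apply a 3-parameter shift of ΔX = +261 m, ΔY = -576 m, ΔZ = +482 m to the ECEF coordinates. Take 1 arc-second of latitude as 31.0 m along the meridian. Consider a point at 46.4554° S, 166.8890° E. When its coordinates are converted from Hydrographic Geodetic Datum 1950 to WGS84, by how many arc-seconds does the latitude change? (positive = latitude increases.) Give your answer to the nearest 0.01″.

sin φ = -0.724838, cos φ = 0.688919, sin λ = 0.226838, cos λ = -0.973932.
North component: ΔN = −sin φ cos λ·ΔX − sin φ sin λ·ΔY + cos φ·ΔZ = −(-0.724838)(-0.973932)(261) − (-0.724838)(0.226838)(-576) + (0.688919)(482) = 53.10 m.
1° of latitude spans 3600 × 31.00 = 111600 m, so Δφ = 53.10 / 111600 × 3600 = 1.713″.

Δφ = 1.71″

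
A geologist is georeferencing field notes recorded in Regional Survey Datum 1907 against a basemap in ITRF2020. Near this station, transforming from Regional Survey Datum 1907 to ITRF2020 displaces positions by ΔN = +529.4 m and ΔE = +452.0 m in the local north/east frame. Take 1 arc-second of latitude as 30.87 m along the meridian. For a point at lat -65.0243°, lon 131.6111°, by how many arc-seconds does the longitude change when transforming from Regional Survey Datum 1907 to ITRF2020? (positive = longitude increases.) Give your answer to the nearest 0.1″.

Δλ = 34.7″

At latitude -65.0243°, cos φ = 0.422234.
1″ of longitude at this latitude = 30.87 × cos φ = 13.0344 m, so Δλ = 452.0 / 13.0344 = 34.678″.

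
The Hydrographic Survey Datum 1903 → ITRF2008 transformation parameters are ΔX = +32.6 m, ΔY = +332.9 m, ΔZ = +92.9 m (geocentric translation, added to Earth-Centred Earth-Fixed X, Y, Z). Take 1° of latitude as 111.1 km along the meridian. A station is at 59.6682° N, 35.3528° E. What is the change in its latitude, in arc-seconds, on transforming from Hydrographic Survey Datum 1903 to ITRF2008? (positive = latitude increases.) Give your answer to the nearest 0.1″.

sin φ = 0.863115, cos φ = 0.505007, sin λ = 0.578609, cos λ = 0.815605.
North component: ΔN = −sin φ cos λ·ΔX − sin φ sin λ·ΔY + cos φ·ΔZ = −(0.863115)(0.815605)(32.6) − (0.863115)(0.578609)(332.9) + (0.505007)(92.9) = -142.29 m.
1° of latitude spans 111100 m, so Δφ = -142.29 / 111100 × 3600 = -4.611″.

Δφ = -4.6″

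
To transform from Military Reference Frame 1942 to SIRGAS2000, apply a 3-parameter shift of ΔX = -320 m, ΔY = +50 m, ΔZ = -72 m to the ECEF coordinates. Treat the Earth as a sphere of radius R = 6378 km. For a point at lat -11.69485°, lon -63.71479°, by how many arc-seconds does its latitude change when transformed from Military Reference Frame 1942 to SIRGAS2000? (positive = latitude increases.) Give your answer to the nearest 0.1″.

Δφ = -3.5″

sin φ = -0.202699, cos φ = 0.979241, sin λ = -0.896601, cos λ = 0.442840.
North component: ΔN = −sin φ cos λ·ΔX − sin φ sin λ·ΔY + cos φ·ΔZ = −(-0.202699)(0.442840)(-320) − (-0.202699)(-0.896601)(50) + (0.979241)(-72) = -108.32 m.
1° of latitude spans πR/180 = 111317 m, so Δφ = -108.32 / 111317 × 3600 = -3.503″.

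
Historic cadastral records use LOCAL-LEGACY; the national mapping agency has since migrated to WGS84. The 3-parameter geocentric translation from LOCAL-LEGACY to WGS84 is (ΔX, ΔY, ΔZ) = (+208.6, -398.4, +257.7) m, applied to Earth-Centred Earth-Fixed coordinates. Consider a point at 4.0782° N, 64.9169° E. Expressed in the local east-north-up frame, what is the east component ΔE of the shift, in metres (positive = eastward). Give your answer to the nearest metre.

ΔE = -358 m

The local east axis at (φ, λ) is (−sin λ, cos λ, 0), so ΔE = −sin(64.9169°)·208.6 + cos(64.9169°)·(-398.4) = -357.82 m.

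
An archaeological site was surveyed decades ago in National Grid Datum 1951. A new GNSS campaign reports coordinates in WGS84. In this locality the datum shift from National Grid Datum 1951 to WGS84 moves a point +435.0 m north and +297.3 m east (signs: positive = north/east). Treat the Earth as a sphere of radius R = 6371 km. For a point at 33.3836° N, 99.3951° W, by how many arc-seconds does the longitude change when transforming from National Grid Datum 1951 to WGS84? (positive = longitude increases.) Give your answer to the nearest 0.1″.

At latitude 33.3836°, cos φ = 0.835005.
One radian of longitude at latitude φ spans R cos φ, so Δλ = ΔE / (R cos φ) = 297.3 / (6371000 × 0.835005) = 5.5885e-05 rad = 11.527″.

Δλ = 11.5″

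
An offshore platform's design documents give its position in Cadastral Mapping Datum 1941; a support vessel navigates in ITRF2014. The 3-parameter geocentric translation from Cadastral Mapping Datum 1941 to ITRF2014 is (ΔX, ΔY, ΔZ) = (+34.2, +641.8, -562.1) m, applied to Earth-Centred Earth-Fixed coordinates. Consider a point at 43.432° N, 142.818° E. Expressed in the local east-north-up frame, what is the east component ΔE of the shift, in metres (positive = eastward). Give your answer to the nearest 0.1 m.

ΔE = -532.0 m

At φ = 43.432°, λ = 142.818°: sin φ = 0.687493, cos φ = 0.726191, sin λ = 0.604349, cos λ = -0.796720.
ΔE = −sin λ·ΔX + cos λ·ΔY = −(0.604349)·(34.2) + (-0.796720)·(641.8) = -532.00 m.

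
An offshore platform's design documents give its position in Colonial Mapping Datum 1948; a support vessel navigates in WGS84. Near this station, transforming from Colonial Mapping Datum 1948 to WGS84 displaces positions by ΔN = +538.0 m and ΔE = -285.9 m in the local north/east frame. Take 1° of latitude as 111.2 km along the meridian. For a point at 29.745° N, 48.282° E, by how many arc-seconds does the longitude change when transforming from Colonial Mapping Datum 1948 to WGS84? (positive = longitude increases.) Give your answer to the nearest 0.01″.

At latitude 29.745°, cos φ = 0.868242.
1° of longitude at this latitude = 111.2 × cos φ = 96.55 km, so Δλ = -285.9 / 96548.5 = -0.0029612° = -10.660″.

Δλ = -10.66″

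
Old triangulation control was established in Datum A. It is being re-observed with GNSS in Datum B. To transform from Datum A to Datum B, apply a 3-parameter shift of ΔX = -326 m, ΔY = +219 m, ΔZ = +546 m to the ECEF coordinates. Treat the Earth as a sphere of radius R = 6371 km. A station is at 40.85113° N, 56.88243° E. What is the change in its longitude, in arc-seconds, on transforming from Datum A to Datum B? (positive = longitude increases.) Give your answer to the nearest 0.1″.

sin φ = 0.654096, cos φ = 0.756412, sin λ = 0.837551, cos λ = 0.546359.
East component: ΔE = −sin λ·ΔX + cos λ·ΔY = −(0.837551)(-326) + (0.546359)(219) = 392.69 m.
1° of latitude spans πR/180 = 111195 m; at latitude φ, 1° of longitude spans that × cos φ = 84109.1 m, so Δλ = 392.69 / 84109.1 × 3600 = 16.808″.

Δλ = 16.8″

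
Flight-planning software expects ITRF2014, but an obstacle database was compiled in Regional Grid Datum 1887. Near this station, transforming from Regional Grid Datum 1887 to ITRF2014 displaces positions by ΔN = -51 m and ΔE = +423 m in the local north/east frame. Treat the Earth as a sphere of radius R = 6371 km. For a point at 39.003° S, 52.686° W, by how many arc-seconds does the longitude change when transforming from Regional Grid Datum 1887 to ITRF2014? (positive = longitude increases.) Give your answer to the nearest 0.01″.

Δλ = 17.62″

At latitude -39.003°, cos φ = 0.777113.
One radian of longitude at latitude φ spans R cos φ, so Δλ = ΔE / (R cos φ) = 423.0 / (6371000 × 0.777113) = 8.5438e-05 rad = 17.623″.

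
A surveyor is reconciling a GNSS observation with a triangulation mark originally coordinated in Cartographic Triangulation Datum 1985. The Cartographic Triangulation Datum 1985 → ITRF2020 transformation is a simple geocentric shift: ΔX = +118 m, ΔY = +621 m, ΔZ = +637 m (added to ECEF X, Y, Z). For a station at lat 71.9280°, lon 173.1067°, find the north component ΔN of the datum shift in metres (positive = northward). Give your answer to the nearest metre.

ΔN = 238 m

At φ = 71.9280°, λ = 173.1067°: sin φ = 0.950667, cos φ = 0.310212, sin λ = 0.120021, cos λ = -0.992771.
ΔN = −sin φ cos λ·ΔX − sin φ sin λ·ΔY + cos φ·ΔZ = −(0.950667)(-0.992771)(118) − (0.950667)(0.120021)(621) + (0.310212)(637) = 238.12 m.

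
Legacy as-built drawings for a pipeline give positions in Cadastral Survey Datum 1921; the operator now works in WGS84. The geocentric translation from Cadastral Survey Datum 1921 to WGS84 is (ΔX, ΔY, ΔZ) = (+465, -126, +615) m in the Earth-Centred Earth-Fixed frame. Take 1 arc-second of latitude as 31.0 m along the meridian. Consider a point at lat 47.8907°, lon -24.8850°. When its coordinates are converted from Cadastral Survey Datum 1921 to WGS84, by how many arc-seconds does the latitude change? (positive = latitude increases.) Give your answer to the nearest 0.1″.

Δφ = 1.9″

sin φ = 0.741867, cos φ = 0.670547, sin λ = -0.420798, cos λ = 0.907154.
North component: ΔN = −sin φ cos λ·ΔX − sin φ sin λ·ΔY + cos φ·ΔZ = −(0.741867)(0.907154)(465) − (0.741867)(-0.420798)(-126) + (0.670547)(615) = 60.11 m.
1° of latitude spans 3600 × 31.00 = 111600 m, so Δφ = 60.11 / 111600 × 3600 = 1.939″.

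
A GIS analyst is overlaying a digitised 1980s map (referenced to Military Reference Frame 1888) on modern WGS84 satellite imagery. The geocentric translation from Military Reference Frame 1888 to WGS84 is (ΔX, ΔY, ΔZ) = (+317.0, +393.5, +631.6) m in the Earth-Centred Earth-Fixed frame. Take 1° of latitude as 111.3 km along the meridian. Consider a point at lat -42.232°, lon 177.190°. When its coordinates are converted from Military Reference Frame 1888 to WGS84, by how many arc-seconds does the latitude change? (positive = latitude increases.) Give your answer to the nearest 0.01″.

sin φ = -0.672134, cos φ = 0.740429, sin λ = 0.049024, cos λ = -0.998798.
North component: ΔN = −sin φ cos λ·ΔX − sin φ sin λ·ΔY + cos φ·ΔZ = −(-0.672134)(-0.998798)(317.0) − (-0.672134)(0.049024)(393.5) + (0.740429)(631.6) = 267.81 m.
1° of latitude spans 111300 m, so Δφ = 267.81 / 111300 × 3600 = 8.662″.

Δφ = 8.66″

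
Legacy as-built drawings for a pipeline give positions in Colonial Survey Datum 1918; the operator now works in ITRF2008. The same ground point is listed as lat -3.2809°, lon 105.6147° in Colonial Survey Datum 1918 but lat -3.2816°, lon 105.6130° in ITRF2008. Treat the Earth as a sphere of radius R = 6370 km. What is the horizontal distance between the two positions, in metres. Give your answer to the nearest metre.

204 m

Δφ = -3.2816° − -3.2809° = -0.0007°; Δλ = 105.6130° − 105.6147° = -0.0017°.
1° along a meridian = πR/180 = 111177 m.
ΔN = Δφ × 111177 = -77.8 m; ΔE = Δλ × 111177 × cos(-3.2809°) = -0.0017 × 111177 × 0.998361 = -188.7 m.
Distance = √(ΔE² + ΔN²) = √((-188.7)² + (-77.8)²) = 204.1 m.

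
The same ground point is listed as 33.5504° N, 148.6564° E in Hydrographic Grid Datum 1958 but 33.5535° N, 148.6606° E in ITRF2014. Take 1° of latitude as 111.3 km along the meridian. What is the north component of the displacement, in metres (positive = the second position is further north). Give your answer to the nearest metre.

ΔN = 345 m

Δφ = 33.5535° − 33.5504° = +0.0031°; Δλ = 148.6606° − 148.6564° = +0.0042°.
ΔN = Δφ × 111300 = 345.0 m; ΔE = Δλ × 111300 × cos(33.5504°) = +0.0042 × 111300 × 0.833400 = 389.6 m.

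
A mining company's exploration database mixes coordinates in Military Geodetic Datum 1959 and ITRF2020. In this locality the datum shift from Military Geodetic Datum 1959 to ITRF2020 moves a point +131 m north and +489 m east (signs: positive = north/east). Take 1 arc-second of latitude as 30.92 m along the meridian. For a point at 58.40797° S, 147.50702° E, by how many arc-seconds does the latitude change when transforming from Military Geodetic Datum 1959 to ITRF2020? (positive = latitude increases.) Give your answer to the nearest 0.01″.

Δφ = 4.24″

1″ of latitude = 30.92 m, so Δφ = 131.0 / 30.92 = 4.237″.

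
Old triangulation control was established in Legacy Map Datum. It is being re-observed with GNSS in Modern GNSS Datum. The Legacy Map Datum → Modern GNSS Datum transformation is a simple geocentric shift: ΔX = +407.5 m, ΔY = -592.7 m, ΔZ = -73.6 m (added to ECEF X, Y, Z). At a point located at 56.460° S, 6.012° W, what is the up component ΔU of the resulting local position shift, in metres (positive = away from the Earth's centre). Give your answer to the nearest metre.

At φ = -56.460°, λ = -6.012°: sin φ = -0.833500, cos φ = 0.552519, sin λ = -0.104737, cos λ = 0.994500.
ΔU = cos φ cos λ·ΔX + cos φ sin λ·ΔY + sin φ·ΔZ = (0.552519)(0.994500)(407.5) + (0.552519)(-0.104737)(-592.7) + (-0.833500)(-73.6) = 319.56 m.

ΔU = 320 m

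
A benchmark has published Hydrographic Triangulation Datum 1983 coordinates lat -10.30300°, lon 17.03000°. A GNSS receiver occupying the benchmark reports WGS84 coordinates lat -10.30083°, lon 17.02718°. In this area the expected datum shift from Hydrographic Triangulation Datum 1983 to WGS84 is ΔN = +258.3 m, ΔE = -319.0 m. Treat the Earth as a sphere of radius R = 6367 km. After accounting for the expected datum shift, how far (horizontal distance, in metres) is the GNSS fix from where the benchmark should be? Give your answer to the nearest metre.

Observed coordinate differences: Δφ = +0.00217°, Δλ = -0.00282°.
Converting to metres (1° lat = 111125 m, cos φ = 0.983876): observed ΔN = 241.1 m, observed ΔE = -308.3 m.
Subtracting the expected shift leaves a residual of 241.1 − (258.3) = -17.2 m north and -308.3 − (-319.0) = 10.7 m east.
Residual distance = √((-17.2)² + 10.7²) = 20.2 m.

20 m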